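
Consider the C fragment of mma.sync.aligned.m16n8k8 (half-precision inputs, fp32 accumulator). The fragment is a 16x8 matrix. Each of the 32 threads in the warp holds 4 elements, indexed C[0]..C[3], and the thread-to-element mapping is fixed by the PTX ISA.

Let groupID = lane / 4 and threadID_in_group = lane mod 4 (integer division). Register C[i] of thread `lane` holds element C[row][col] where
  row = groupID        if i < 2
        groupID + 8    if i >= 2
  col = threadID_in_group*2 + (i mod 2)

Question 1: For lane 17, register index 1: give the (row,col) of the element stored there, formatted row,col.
4,3

17: G=4,T=1
[1] (4+0,1*2+1) = (4,3)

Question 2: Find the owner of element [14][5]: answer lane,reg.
r=14⇒gr=6,Rb=1  c=5⇒th=2,odd=1
L=6*4+2=26  i=1*2+1=3

26,3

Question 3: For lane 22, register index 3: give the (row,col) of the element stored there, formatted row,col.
22: G=5,T=2
[3] (5+8,2*2+1) = (13,5)

13,5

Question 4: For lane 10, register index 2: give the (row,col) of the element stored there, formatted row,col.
lane 10⇒10/4=2, 10 mod 4=2
i=2  r:2+8⇒10  c:2·2+0⇒4

10,4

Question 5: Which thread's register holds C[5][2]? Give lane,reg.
r:5=>grp=5,rB=0  c:2=>tig=1,lo=0
L=5*4+1=21  i=0*2+0=0

21,0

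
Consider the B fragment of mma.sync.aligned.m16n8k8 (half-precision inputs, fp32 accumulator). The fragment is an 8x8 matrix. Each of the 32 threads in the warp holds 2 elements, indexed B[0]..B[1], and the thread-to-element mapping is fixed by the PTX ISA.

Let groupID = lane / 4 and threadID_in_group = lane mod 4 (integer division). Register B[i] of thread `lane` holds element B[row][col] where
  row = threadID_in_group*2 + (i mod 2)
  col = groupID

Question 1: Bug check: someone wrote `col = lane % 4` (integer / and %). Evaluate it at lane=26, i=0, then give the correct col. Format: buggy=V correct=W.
buggy=2 correct=6

`lane % 4`[26,0]->2
lane 26: gid=6 (26/4), tid=2 (26%4)
i=0: r=2*2+0=4, c=gid=6
col: 2 vs 6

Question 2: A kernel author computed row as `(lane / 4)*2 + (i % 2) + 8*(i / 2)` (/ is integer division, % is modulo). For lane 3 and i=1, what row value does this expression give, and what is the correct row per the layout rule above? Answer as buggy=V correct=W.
`(lane / 4)*2 + (i % 2) + 8*(i / 2)`[3,1]⇒1
lane 3⇒3/4=0, 3 mod 4=3
i=1  r:2·3+1⇒7  c:0
row: 1 vs 7

buggy=1 correct=7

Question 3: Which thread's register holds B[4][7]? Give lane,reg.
30,0

c: 7->gid=7  r: 4->tid=2,i&1=0
L=7*4+2=30  i=0=0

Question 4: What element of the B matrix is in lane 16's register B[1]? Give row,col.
1,4

lane 16: gr=4 (16/4), th=0 (16%4)
i=1: r=0*2+1=1, c=gr=4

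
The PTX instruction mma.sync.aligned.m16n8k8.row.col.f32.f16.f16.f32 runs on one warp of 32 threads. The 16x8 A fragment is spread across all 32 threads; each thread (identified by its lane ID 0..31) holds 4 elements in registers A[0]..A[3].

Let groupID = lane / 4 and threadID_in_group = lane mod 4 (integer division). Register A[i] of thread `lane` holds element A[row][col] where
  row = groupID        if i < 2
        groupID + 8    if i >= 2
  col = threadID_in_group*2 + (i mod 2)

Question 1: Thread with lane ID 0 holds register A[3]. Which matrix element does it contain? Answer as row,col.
lane 0: gid=0 (0/4), tid=0 (0%4)
i=3: r=0+8=8, c=0*2+1=1

8,1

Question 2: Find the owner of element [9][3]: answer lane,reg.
r:9=>grp=1,rB=1  c:3=>tig=1,lo=1
L=1*4+1=5  i=1*2+1=3

5,3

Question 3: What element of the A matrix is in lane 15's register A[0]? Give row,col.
3,6

lane 15: gid=3 (15/4), tid=3 (15%4)
i=0: r=3+0=3, c=3*2+0=6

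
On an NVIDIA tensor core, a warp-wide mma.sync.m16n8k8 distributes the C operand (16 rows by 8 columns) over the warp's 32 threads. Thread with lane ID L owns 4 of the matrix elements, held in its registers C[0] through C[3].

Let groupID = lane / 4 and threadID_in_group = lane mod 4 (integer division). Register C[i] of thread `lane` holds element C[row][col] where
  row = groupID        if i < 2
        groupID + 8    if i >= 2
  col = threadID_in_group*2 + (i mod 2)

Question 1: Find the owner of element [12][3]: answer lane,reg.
r=12⇒gr=4,Rb=1  c=3⇒th=1,odd=1
L=4*4+1=17  i=1*2+1=3

17,3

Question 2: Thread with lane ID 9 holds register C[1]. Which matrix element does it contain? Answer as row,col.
2,3

L=9->gid=9>>2=2, tid=9&3=1
[1]->row 2+0=2  col 1·2+1=3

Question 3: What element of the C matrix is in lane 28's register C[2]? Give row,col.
15,0

lane 28: G=7 (28/4), T=0 (28%4)
i=2: r=7+8=15, c=0*2+0=0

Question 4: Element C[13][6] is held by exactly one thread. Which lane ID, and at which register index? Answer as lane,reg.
r=13→G=5,rhi=1  c=6→T=3,p=0
L=5*4+3=23  i=1*2+0=2

23,2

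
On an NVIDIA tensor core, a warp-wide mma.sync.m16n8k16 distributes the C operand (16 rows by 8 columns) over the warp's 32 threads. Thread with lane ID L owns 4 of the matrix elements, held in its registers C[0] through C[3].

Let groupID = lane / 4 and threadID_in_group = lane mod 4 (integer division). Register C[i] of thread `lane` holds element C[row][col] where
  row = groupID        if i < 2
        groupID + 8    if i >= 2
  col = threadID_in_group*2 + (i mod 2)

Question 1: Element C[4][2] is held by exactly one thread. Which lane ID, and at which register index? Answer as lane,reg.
17,0

r=4⇒gr=4,Rb=0  c=2⇒th=1,odd=0
L=4*4+1=17  i=0*2+0=0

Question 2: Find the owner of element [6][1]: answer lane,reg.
24,1

r:6=>grp=6,rB=0  c:1=>tig=0,lo=1
L=6*4+0=24  i=0*2+1=1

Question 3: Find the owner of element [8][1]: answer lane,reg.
0,3

r=8->g=0,rb=1  c=1->t=0,b0=1
L=0*4+0=0  i=1*2+1=3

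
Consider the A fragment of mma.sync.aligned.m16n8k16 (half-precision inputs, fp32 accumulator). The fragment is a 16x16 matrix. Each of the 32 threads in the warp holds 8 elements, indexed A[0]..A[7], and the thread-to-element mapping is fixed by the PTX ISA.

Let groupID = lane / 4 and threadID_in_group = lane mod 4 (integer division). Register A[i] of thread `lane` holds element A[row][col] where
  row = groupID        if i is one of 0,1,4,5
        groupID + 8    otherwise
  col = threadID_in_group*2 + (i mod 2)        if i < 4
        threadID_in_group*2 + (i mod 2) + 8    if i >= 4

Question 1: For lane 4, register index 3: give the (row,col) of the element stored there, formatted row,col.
9,1

L=4=>grp=4>>2=1, tig=4&3=0
[3]=>row 1+8=9  col 0·2+1+0=1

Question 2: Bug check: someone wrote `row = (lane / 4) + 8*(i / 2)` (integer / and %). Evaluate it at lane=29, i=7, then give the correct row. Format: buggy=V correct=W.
buggy=31 correct=15

`(lane / 4) + 8*(i / 2)`[29,7]→31
lane 29→29/4=7, 29 mod 4=1
i=7  r:7+8→15  c:2·1+1+8→11
row: 31 vs 15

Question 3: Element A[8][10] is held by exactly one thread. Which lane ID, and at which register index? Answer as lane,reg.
r=8⇒gr=0,Rb=1  c=10⇒Cb=1,th=1,odd=0
L=0*4+1=1  i=1*4+1*2+0=6

1,6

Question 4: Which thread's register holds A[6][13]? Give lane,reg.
26,5

r=6->g=6,rb=0  c=13->cb=1,t=2,b0=1
L=6*4+2=26  i=1*4+0*2+1=5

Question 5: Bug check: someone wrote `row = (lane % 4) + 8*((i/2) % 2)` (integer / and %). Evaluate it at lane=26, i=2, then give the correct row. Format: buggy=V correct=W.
`(lane % 4) + 8*((i/2) % 2)`[26,2]⇒10
lane 26: gr=6 (26/4), th=2 (26%4)
i=2: r=6+8=14, c=2*2+0+0=4
row: 10 vs 14

buggy=10 correct=14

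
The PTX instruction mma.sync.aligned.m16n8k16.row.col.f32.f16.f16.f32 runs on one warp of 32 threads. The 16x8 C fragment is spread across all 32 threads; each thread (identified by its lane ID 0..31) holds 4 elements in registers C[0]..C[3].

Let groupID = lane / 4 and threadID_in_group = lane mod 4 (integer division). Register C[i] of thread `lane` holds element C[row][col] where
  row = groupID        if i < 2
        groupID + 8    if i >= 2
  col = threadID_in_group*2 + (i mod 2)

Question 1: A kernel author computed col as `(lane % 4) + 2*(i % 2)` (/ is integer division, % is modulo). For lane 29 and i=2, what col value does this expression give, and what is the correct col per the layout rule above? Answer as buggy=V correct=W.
buggy=1 correct=2

`(lane % 4) + 2*(i % 2)`[29,2]→1
lane 29→29/4=7, 29 mod 4=1
i=2  r:7+8→15  c:2·1+0→2
col: 1 vs 2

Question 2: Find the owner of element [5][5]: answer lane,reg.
22,1

r=5→G=5,rhi=0  c=5→T=2,p=1
L=5*4+2=22  i=0*2+1=1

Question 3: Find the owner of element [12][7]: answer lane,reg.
19,3

r=12->g=4,rb=1  c=7->t=3,b0=1
L=4*4+3=19  i=1*2+1=3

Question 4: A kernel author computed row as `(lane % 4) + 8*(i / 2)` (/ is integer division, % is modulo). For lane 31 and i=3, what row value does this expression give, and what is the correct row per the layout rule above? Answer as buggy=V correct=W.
buggy=11 correct=15

`(lane % 4) + 8*(i / 2)`[31,3]→11
lane 31: G=7 (31/4), T=3 (31%4)
i=3: r=7+8=15, c=3*2+1=7
row: 11 vs 15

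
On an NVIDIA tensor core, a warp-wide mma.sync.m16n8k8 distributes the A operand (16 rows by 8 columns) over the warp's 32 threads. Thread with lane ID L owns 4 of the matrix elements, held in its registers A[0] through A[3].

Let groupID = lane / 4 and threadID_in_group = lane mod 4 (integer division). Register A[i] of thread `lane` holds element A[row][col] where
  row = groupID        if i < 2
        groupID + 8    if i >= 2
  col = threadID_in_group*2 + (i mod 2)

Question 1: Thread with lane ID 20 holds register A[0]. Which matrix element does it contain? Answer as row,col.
5,0

L=20->gid=20>>2=5, tid=20&3=0
[0]->row 5+0=5  col 0·2+0=0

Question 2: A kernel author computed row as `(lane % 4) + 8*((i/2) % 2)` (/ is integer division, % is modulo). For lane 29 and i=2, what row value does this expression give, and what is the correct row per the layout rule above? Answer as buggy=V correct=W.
buggy=9 correct=15

`(lane % 4) + 8*((i/2) % 2)`[29,2]=>9
L=29=>grp=29>>2=7, tig=29&3=1
[2]=>row 7+8=15  col 1·2+0=2
row: 9 vs 15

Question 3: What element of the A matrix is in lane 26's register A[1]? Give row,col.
6,5

lane 26→26/4=6, 26 mod 4=2
i=1  r:6+0→6  c:2·2+1→5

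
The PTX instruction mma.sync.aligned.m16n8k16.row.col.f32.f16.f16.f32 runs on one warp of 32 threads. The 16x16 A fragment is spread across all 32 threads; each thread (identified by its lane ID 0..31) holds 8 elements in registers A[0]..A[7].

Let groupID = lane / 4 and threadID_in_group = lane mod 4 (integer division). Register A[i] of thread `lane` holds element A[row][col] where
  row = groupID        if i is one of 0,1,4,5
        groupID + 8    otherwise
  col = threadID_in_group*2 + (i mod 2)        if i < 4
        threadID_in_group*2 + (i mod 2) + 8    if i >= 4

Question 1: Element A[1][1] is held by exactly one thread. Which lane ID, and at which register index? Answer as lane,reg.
r=1→G=1,rhi=0  c=1→chi=0,T=0,p=1
L=1*4+0=4  i=0*4+0*2+1=1

4,1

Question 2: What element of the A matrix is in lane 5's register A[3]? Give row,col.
5: gid=1,tid=1
[3] (1+8,1*2+1+0) = (9,3)

9,3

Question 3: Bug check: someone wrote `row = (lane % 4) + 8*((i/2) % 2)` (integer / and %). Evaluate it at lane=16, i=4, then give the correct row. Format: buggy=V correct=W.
`(lane % 4) + 8*((i/2) % 2)`[16,4]⇒0
L=16⇒gr=16>>2=4, th=16&3=0
[4]⇒row 4+0=4  col 0·2+0+8=8
row: 0 vs 4

buggy=0 correct=4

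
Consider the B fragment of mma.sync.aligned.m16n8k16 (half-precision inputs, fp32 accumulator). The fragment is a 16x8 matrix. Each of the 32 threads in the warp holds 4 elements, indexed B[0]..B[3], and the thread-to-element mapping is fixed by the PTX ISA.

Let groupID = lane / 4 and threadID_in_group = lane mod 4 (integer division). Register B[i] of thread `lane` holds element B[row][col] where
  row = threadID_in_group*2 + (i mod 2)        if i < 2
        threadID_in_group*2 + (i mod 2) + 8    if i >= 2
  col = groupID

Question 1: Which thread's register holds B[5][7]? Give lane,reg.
30,1

c:7=>grp=7  r:5=>rB=0,tig=2,lo=1
L=7*4+2=30  i=0*2+1=1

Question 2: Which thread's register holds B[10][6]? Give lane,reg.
c=6→G=6  r=10→rhi=1,T=1,p=0
L=6*4+1=25  i=1*2+0=2

25,2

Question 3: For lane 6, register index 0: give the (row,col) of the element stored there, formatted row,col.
lane 6: grp=1 (6/4), tig=2 (6%4)
i=0: r=2*2+0+0=4, c=grp=1

4,1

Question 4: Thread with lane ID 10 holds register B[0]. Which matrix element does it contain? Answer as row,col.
L=10⇒gr=10>>2=2, th=10&3=2
[0]⇒row 2·2+0+0=4  col gr=2

4,2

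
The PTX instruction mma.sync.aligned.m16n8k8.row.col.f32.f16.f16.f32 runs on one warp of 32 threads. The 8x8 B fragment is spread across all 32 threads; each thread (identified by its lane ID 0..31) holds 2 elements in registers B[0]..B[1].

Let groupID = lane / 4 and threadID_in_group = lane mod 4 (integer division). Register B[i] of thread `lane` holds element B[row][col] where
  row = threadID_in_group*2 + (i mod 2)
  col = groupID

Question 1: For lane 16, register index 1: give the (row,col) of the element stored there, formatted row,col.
1,4

lane 16: grp=4 (16/4), tig=0 (16%4)
i=1: r=0*2+1=1, c=grp=4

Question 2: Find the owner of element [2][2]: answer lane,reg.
9,0

c=2→G=2  r=2→T=1,p=0
L=2*4+1=9  i=0=0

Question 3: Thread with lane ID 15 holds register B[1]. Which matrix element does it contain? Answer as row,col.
lane 15: G=3 (15/4), T=3 (15%4)
i=1: r=3*2+1=7, c=G=3

7,3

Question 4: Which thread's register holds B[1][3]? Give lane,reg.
12,1

c:3=>grp=3  r:1=>tig=0,lo=1
L=3*4+0=12  i=1=1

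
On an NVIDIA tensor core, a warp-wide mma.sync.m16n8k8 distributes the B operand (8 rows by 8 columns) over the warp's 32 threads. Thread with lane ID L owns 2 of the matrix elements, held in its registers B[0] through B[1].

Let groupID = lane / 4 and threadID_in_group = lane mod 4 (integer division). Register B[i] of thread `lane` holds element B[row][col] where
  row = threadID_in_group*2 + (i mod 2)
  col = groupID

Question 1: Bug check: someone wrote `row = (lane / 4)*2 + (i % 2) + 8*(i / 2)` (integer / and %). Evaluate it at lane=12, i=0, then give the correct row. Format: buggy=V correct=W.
buggy=6 correct=0

`(lane / 4)*2 + (i % 2) + 8*(i / 2)`[12,0]=>6
lane 12=>12/4=3, 12 mod 4=0
i=0  r:2·0+0=>0  c:3
row: 6 vs 0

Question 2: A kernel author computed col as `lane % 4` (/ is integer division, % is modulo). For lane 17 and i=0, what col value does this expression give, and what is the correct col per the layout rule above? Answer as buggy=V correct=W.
buggy=1 correct=4

`lane % 4`[17,0]=>1
lane 17: grp=4 (17/4), tig=1 (17%4)
i=0: r=1*2+0=2, c=grp=4
col: 1 vs 4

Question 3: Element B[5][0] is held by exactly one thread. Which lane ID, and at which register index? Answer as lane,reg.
c=0->g=0  r=5->t=2,b0=1
L=0*4+2=2  i=1=1

2,1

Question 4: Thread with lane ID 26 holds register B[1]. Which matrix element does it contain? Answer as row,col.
5,6

lane 26->26/4=6, 26 mod 4=2
i=1  r:2·2+1->5  c:6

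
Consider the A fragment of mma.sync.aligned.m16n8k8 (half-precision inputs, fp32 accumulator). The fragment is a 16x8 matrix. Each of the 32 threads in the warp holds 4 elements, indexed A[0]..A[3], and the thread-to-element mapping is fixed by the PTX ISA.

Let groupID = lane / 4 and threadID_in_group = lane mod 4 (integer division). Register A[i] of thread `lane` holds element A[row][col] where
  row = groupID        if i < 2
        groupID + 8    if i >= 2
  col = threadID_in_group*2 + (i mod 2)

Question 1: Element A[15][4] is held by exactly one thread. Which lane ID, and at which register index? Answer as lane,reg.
30,2

r:15=>grp=7,rB=1  c:4=>tig=2,lo=0
L=7*4+2=30  i=1*2+0=2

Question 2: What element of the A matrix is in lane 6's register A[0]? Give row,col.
1,4

L=6->gid=6>>2=1, tid=6&3=2
[0]->row 1+0=1  col 2·2+0=4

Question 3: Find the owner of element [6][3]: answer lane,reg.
25,1

r=6⇒gr=6,Rb=0  c=3⇒th=1,odd=1
L=6*4+1=25  i=0*2+1=1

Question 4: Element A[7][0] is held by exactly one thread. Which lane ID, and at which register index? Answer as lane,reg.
28,0

r=7→G=7,rhi=0  c=0→T=0,p=0
L=7*4+0=28  i=0*2+0=0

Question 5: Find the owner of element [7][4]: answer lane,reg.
30,0

r:7=>grp=7,rB=0  c:4=>tig=2,lo=0
L=7*4+2=30  i=0*2+0=0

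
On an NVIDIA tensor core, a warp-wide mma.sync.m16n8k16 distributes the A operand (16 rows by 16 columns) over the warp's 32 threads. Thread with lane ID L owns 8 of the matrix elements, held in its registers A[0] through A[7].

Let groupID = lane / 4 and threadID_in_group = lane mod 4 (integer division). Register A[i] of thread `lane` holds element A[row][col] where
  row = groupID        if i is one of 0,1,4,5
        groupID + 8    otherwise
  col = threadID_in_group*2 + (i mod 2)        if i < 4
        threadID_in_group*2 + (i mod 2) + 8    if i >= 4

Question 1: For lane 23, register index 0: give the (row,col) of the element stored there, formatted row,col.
5,6

23: G=5,T=3
[0] (5+0,3*2+0+0) = (5,6)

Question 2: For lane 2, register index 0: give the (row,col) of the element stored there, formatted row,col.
0,4

2: G=0,T=2
[0] (0+0,2*2+0+0) = (0,4)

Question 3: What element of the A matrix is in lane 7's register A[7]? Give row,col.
9,15

lane 7: gid=1 (7/4), tid=3 (7%4)
i=7: r=1+8=9, c=3*2+1+8=15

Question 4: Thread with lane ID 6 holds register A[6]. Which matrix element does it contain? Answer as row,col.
9,12

6: gr=1,th=2
[6] (1+8,2*2+0+8) = (9,12)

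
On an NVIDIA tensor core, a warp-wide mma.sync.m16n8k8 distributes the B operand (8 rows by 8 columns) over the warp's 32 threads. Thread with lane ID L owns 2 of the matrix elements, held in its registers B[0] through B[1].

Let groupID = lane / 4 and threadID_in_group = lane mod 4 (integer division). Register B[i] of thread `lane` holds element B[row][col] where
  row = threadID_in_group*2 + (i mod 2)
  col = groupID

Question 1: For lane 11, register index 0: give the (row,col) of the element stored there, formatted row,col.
6,2

11: gr=2,th=3
[0] (3*2+0,2) = (6,2)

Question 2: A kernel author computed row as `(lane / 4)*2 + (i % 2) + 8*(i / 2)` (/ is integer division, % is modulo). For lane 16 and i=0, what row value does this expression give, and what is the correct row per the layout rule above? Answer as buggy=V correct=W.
buggy=8 correct=0

`(lane / 4)*2 + (i % 2) + 8*(i / 2)`[16,0]⇒8
lane 16: gr=4 (16/4), th=0 (16%4)
i=0: r=0*2+0=0, c=gr=4
row: 8 vs 0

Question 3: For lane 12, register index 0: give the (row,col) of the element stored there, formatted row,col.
0,3

L=12->g=12>>2=3, t=12&3=0
[0]->row 0·2+0=0  col g=3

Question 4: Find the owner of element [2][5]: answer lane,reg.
c: 5->gid=5  r: 2->tid=1,i&1=0
L=5*4+1=21  i=0=0

21,0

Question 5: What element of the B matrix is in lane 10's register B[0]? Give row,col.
lane 10->10/4=2, 10 mod 4=2
i=0  r:2·2+0->4  c:2

4,2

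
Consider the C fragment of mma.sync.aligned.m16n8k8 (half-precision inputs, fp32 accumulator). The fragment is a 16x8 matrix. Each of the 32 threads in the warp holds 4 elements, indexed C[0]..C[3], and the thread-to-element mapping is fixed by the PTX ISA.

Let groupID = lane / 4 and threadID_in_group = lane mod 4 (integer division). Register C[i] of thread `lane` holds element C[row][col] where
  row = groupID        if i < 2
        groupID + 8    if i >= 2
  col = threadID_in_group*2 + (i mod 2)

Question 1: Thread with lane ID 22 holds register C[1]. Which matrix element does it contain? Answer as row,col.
lane 22->22/4=5, 22 mod 4=2
i=1  r:5+0->5  c:2·2+1->5

5,5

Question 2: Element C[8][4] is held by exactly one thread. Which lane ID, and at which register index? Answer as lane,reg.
r: 8->gid=0,r8=1  c: 4->tid=2,i&1=0
L=0*4+2=2  i=1*2+0=2

2,2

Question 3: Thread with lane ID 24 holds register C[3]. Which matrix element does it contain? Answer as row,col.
lane 24: g=6 (24/4), t=0 (24%4)
i=3: r=6+8=14, c=0*2+1=1

14,1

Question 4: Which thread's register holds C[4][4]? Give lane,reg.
18,0

r:4=>grp=4,rB=0  c:4=>tig=2,lo=0
L=4*4+2=18  i=0*2+0=0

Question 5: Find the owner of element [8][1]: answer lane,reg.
r=8->g=0,rb=1  c=1->t=0,b0=1
L=0*4+0=0  i=1*2+1=3

0,3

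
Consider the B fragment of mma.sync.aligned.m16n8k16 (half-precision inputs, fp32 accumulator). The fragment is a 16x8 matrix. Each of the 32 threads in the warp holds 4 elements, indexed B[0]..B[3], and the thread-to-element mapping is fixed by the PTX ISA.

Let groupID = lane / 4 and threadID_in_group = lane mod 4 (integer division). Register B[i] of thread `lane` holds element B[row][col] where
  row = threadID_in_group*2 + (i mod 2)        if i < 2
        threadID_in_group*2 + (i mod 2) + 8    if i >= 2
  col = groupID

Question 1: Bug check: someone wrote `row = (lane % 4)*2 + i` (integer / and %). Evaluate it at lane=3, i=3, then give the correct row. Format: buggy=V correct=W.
buggy=9 correct=15

`(lane % 4)*2 + i`[3,3]->9
lane 3->3/4=0, 3 mod 4=3
i=3  r:2·3+1+8->15  c:0
row: 9 vs 15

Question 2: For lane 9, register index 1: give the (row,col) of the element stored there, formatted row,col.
3,2

lane 9: gr=2 (9/4), th=1 (9%4)
i=1: r=1*2+1+0=3, c=gr=2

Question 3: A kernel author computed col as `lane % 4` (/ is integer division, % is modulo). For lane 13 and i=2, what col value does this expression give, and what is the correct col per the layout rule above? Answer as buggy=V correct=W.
`lane % 4`[13,2]->1
lane 13: gid=3 (13/4), tid=1 (13%4)
i=2: r=1*2+0+8=10, c=gid=3
col: 1 vs 3

buggy=1 correct=3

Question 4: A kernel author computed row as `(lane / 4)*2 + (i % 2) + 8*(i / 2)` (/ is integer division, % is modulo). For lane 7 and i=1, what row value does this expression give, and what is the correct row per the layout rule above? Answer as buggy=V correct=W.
`(lane / 4)*2 + (i % 2) + 8*(i / 2)`[7,1]→3
lane 7→7/4=1, 7 mod 4=3
i=1  r:2·3+1+0→7  c:1
row: 3 vs 7

buggy=3 correct=7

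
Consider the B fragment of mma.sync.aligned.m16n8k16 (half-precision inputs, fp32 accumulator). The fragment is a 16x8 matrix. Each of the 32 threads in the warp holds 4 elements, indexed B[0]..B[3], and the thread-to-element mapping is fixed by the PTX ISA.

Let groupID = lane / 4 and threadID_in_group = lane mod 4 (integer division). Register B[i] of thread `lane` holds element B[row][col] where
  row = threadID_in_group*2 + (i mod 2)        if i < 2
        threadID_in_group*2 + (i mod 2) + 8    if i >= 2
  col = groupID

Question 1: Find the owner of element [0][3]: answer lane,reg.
c: 3->gid=3  r: 0->r8=0,tid=0,i&1=0
L=3*4+0=12  i=0*2+0=0

12,0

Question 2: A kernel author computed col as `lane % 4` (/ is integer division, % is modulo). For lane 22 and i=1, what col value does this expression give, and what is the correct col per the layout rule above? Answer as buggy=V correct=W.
buggy=2 correct=5

`lane % 4`[22,1]=>2
lane 22=>22/4=5, 22 mod 4=2
i=1  r:2·2+1+0=>5  c:5
col: 2 vs 5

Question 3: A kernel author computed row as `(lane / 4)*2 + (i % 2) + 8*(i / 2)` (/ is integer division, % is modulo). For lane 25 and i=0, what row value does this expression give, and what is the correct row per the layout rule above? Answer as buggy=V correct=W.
`(lane / 4)*2 + (i % 2) + 8*(i / 2)`[25,0]->12
lane 25->25/4=6, 25 mod 4=1
i=0  r:2·1+0+0->2  c:6
row: 12 vs 2

buggy=12 correct=2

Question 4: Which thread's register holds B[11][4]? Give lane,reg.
c=4⇒gr=4  r=11⇒Rb=1,th=1,odd=1
L=4*4+1=17  i=1*2+1=3

17,3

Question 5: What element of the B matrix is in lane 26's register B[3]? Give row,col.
L=26->gid=26>>2=6, tid=26&3=2
[3]->row 2·2+1+8=13  col gid=6

13,6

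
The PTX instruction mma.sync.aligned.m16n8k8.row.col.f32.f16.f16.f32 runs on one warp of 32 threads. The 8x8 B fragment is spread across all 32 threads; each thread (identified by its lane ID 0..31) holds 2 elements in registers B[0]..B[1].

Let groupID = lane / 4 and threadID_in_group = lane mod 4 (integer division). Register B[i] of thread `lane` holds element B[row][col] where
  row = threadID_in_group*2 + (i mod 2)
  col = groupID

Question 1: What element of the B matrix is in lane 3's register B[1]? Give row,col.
lane 3: gid=0 (3/4), tid=3 (3%4)
i=1: r=3*2+1=7, c=gid=0

7,0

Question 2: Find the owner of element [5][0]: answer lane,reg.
2,1

c=0->g=0  r=5->t=2,b0=1
L=0*4+2=2  i=1=1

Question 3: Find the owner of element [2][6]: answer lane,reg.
25,0

c: 6->gid=6  r: 2->tid=1,i&1=0
L=6*4+1=25  i=0=0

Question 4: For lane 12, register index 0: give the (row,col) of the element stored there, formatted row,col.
0,3

L=12=>grp=12>>2=3, tig=12&3=0
[0]=>row 0·2+0=0  col grp=3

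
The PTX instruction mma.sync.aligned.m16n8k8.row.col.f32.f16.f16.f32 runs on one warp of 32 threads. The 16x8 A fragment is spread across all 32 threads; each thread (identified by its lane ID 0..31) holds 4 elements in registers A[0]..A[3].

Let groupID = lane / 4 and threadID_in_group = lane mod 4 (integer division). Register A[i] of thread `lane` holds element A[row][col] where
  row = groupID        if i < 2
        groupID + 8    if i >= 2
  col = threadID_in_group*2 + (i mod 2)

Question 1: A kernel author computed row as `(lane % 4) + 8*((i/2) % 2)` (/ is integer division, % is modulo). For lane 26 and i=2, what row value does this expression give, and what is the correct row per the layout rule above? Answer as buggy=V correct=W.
buggy=10 correct=14

`(lane % 4) + 8*((i/2) % 2)`[26,2]->10
lane 26->26/4=6, 26 mod 4=2
i=2  r:6+8->14  c:2·2+0->4
row: 10 vs 14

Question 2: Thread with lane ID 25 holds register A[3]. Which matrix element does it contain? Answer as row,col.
14,3

lane 25: gid=6 (25/4), tid=1 (25%4)
i=3: r=6+8=14, c=1*2+1=3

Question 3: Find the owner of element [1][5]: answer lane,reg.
6,1

r: 1->gid=1,r8=0  c: 5->tid=2,i&1=1
L=1*4+2=6  i=0*2+1=1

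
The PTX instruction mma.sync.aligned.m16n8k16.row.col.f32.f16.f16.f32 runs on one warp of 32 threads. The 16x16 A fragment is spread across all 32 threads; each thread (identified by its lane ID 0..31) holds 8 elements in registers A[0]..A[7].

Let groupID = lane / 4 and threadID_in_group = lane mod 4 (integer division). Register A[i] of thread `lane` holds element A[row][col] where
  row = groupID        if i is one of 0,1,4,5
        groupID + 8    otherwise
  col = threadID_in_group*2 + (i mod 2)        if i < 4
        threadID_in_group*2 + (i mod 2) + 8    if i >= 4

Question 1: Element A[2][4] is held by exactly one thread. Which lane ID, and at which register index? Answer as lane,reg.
10,0

r=2⇒gr=2,Rb=0  c=4⇒Cb=0,th=2,odd=0
L=2*4+2=10  i=0*4+0*2+0=0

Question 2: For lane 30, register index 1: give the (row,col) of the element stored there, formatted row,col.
L=30⇒gr=30>>2=7, th=30&3=2
[1]⇒row 7+0=7  col 2·2+1+0=5

7,5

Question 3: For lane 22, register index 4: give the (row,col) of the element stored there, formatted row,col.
5,12

22: gid=5,tid=2
[4] (5+0,2*2+0+8) = (5,12)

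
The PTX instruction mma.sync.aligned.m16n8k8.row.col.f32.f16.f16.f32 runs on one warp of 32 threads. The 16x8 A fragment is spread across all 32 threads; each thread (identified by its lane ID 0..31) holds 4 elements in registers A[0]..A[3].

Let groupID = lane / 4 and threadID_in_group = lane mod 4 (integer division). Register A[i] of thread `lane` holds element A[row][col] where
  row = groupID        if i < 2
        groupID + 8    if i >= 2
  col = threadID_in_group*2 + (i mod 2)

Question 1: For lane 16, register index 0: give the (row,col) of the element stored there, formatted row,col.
4,0

lane 16: grp=4 (16/4), tig=0 (16%4)
i=0: r=4+0=4, c=0*2+0=0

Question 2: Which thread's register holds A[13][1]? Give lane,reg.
r:13=>grp=5,rB=1  c:1=>tig=0,lo=1
L=5*4+0=20  i=1*2+1=3

20,3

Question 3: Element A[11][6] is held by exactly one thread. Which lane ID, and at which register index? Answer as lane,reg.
r=11->g=3,rb=1  c=6->t=3,b0=0
L=3*4+3=15  i=1*2+0=2

15,2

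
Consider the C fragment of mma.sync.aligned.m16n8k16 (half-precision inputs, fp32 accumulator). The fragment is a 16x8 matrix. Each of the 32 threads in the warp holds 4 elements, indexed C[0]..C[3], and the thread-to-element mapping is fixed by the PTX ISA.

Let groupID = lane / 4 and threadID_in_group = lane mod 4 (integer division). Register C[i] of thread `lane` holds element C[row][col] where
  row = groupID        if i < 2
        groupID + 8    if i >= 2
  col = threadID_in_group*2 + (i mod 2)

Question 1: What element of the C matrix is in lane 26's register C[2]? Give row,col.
14,4

lane 26=>26/4=6, 26 mod 4=2
i=2  r:6+8=>14  c:2·2+0=>4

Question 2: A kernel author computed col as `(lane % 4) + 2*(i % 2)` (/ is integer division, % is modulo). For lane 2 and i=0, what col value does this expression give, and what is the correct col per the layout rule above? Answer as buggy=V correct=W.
buggy=2 correct=4

`(lane % 4) + 2*(i % 2)`[2,0]->2
lane 2: gid=0 (2/4), tid=2 (2%4)
i=0: r=0+0=0, c=2*2+0=4
col: 2 vs 4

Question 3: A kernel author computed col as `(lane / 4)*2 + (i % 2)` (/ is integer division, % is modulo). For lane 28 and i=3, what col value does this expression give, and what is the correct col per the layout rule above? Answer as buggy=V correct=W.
buggy=15 correct=1

`(lane / 4)*2 + (i % 2)`[28,3]->15
28: g=7,t=0
[3] (7+8,0*2+1) = (15,1)
col: 15 vs 1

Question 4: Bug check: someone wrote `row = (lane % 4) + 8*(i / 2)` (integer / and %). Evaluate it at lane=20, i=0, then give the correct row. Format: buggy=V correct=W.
buggy=0 correct=5

`(lane % 4) + 8*(i / 2)`[20,0]->0
lane 20: g=5 (20/4), t=0 (20%4)
i=0: r=5+0=5, c=0*2+0=0
row: 0 vs 5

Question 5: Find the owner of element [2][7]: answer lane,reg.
11,1

r=2⇒gr=2,Rb=0  c=7⇒th=3,odd=1
L=2*4+3=11  i=0*2+1=1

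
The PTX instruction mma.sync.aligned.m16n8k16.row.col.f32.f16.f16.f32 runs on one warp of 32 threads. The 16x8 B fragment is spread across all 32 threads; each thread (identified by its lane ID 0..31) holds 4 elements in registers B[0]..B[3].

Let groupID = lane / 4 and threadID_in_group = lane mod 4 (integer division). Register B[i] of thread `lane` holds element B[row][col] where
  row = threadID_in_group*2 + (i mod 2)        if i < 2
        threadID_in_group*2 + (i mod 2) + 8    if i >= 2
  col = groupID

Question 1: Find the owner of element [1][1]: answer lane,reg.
4,1

c=1→G=1  r=1→rhi=0,T=0,p=1
L=1*4+0=4  i=0*2+1=1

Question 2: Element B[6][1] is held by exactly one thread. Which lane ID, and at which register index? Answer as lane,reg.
7,0

c:1=>grp=1  r:6=>rB=0,tig=3,lo=0
L=1*4+3=7  i=0*2+0=0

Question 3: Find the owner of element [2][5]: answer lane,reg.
c: 5->gid=5  r: 2->r8=0,tid=1,i&1=0
L=5*4+1=21  i=0*2+0=0

21,0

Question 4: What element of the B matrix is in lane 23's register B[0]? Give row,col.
L=23⇒gr=23>>2=5, th=23&3=3
[0]⇒row 3·2+0+0=6  col gr=5

6,5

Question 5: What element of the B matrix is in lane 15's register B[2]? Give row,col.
lane 15: gid=3 (15/4), tid=3 (15%4)
i=2: r=3*2+0+8=14, c=gid=3

14,3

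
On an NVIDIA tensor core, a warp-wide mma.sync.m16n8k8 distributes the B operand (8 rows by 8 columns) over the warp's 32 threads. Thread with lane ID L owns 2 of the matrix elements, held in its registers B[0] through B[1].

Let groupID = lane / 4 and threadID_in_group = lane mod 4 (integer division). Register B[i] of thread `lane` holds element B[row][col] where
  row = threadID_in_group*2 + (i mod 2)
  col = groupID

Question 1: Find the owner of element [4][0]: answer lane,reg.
c=0⇒gr=0  r=4⇒th=2,odd=0
L=0*4+2=2  i=0=0

2,0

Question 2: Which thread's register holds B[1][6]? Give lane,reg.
c=6⇒gr=6  r=1⇒th=0,odd=1
L=6*4+0=24  i=1=1

24,1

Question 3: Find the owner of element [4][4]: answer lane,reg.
c: 4->gid=4  r: 4->tid=2,i&1=0
L=4*4+2=18  i=0=0

18,0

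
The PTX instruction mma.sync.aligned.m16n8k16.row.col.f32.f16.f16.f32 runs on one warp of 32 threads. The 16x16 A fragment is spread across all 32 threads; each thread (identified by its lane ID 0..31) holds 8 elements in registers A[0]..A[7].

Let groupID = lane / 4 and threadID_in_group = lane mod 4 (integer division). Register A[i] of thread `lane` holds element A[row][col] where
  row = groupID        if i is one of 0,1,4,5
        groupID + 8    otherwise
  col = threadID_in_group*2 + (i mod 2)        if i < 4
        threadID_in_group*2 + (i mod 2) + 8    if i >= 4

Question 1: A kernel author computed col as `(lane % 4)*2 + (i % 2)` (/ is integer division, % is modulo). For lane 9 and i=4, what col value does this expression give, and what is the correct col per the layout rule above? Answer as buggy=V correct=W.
buggy=2 correct=10

`(lane % 4)*2 + (i % 2)`[9,4]=>2
9: grp=2,tig=1
[4] (2+0,1*2+0+8) = (2,10)
col: 2 vs 10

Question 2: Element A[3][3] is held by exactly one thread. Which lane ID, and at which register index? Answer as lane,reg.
13,1

r=3→G=3,rhi=0  c=3→chi=0,T=1,p=1
L=3*4+1=13  i=0*4+0*2+1=1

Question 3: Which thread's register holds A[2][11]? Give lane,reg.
r=2→G=2,rhi=0  c=11→chi=1,T=1,p=1
L=2*4+1=9  i=1*4+0*2+1=5

9,5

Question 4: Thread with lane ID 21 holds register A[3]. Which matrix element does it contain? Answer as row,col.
lane 21->21/4=5, 21 mod 4=1
i=3  r:5+8->13  c:2·1+1+0->3

13,3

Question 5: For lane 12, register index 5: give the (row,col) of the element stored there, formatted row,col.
12: grp=3,tig=0
[5] (3+0,0*2+1+8) = (3,9)

3,9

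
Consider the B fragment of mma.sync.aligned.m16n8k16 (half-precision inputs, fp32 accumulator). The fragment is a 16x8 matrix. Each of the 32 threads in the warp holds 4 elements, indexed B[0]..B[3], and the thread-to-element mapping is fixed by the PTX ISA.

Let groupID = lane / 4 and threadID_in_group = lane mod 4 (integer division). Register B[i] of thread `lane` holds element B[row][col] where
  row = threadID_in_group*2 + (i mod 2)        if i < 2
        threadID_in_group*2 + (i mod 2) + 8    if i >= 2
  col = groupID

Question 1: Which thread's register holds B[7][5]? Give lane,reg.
23,1

c: 5->gid=5  r: 7->r8=0,tid=3,i&1=1
L=5*4+3=23  i=0*2+1=1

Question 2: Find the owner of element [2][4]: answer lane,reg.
17,0

c: 4->gid=4  r: 2->r8=0,tid=1,i&1=0
L=4*4+1=17  i=0*2+0=0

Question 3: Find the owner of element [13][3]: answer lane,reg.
14,3

c:3=>grp=3  r:13=>rB=1,tig=2,lo=1
L=3*4+2=14  i=1*2+1=3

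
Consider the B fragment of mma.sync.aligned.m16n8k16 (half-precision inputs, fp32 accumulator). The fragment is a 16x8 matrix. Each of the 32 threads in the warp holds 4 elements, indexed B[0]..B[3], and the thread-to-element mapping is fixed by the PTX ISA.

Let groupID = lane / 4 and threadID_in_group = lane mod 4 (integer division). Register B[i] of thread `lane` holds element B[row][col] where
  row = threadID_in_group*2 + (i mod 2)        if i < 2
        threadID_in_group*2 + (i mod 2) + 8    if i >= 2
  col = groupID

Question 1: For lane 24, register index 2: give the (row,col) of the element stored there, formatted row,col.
8,6

L=24=>grp=24>>2=6, tig=24&3=0
[2]=>row 0·2+0+8=8  col grp=6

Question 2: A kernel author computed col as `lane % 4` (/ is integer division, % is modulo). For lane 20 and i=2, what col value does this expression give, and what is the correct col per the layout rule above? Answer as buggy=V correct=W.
`lane % 4`[20,2]->0
lane 20->20/4=5, 20 mod 4=0
i=2  r:2·0+0+8->8  c:5
col: 0 vs 5

buggy=0 correct=5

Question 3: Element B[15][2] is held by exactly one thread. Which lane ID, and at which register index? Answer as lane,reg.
11,3

c=2->g=2  r=15->rb=1,t=3,b0=1
L=2*4+3=11  i=1*2+1=3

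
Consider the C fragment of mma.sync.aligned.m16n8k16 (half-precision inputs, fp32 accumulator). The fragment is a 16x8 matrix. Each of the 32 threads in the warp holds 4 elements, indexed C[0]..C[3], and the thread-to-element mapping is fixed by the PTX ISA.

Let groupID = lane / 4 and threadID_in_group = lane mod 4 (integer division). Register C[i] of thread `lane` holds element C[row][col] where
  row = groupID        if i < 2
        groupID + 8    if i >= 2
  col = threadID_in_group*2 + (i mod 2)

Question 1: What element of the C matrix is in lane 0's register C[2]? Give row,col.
lane 0: g=0 (0/4), t=0 (0%4)
i=2: r=0+8=8, c=0*2+0=0

8,0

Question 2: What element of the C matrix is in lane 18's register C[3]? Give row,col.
L=18⇒gr=18>>2=4, th=18&3=2
[3]⇒row 4+8=12  col 2·2+1=5

12,5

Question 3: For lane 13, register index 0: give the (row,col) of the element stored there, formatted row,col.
lane 13->13/4=3, 13 mod 4=1
i=0  r:3+0->3  c:2·1+0->2

3,2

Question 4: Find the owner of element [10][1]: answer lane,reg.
r: 10->gid=2,r8=1  c: 1->tid=0,i&1=1
L=2*4+0=8  i=1*2+1=3

8,3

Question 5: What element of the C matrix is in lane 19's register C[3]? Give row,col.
12,7

L=19->gid=19>>2=4, tid=19&3=3
[3]->row 4+8=12  col 3·2+1=7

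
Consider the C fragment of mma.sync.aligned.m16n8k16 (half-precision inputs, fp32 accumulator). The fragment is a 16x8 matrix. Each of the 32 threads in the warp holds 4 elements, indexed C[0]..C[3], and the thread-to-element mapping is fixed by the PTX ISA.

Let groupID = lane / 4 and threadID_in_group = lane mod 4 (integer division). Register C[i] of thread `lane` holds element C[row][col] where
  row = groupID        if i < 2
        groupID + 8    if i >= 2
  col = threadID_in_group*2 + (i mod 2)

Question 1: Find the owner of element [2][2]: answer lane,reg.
9,0

r=2→G=2,rhi=0  c=2→T=1,p=0
L=2*4+1=9  i=0*2+0=0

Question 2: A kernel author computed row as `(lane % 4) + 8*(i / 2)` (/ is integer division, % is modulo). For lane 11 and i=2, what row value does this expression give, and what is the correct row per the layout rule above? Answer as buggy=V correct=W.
buggy=11 correct=10

`(lane % 4) + 8*(i / 2)`[11,2]⇒11
lane 11: gr=2 (11/4), th=3 (11%4)
i=2: r=2+8=10, c=3*2+0=6
row: 11 vs 10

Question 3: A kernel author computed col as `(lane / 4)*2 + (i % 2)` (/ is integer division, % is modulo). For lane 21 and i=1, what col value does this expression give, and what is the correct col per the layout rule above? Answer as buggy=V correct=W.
buggy=11 correct=3

`(lane / 4)*2 + (i % 2)`[21,1]=>11
lane 21: grp=5 (21/4), tig=1 (21%4)
i=1: r=5+0=5, c=1*2+1=3
col: 11 vs 3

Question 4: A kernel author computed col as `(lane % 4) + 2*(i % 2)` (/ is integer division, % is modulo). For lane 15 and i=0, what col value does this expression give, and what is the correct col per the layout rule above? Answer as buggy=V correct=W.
buggy=3 correct=6

`(lane % 4) + 2*(i % 2)`[15,0]=>3
lane 15: grp=3 (15/4), tig=3 (15%4)
i=0: r=3+0=3, c=3*2+0=6
col: 3 vs 6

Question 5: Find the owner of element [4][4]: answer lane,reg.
18,0

r=4->g=4,rb=0  c=4->t=2,b0=0
L=4*4+2=18  i=0*2+0=0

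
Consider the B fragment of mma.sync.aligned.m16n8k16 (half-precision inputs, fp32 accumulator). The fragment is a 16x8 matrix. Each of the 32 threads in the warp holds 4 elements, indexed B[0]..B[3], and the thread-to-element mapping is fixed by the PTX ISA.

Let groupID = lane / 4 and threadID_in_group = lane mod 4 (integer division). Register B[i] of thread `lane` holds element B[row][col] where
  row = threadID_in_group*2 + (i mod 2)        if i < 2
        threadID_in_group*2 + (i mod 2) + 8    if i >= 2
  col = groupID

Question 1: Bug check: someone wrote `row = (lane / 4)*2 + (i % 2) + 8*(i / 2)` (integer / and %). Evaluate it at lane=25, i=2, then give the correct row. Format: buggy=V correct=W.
`(lane / 4)*2 + (i % 2) + 8*(i / 2)`[25,2]→20
L=25→G=25>>2=6, T=25&3=1
[2]→row 1·2+0+8=10  col G=6
row: 20 vs 10

buggy=20 correct=10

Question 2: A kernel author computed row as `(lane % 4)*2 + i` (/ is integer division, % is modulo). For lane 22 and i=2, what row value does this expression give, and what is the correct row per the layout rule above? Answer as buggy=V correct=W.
buggy=6 correct=12

`(lane % 4)*2 + i`[22,2]->6
22: g=5,t=2
[2] (2*2+0+8,5) = (12,5)
row: 6 vs 12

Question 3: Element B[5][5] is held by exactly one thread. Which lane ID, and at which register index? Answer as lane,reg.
22,1

c=5->g=5  r=5->rb=0,t=2,b0=1
L=5*4+2=22  i=0*2+1=1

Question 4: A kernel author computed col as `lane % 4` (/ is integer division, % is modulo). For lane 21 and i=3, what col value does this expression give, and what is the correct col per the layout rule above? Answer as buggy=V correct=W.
buggy=1 correct=5

`lane % 4`[21,3]->1
21: gid=5,tid=1
[3] (1*2+1+8,5) = (11,5)
col: 1 vs 5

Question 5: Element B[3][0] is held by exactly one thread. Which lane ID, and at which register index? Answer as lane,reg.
1,1

c:0=>grp=0  r:3=>rB=0,tig=1,lo=1
L=0*4+1=1  i=0*2+1=1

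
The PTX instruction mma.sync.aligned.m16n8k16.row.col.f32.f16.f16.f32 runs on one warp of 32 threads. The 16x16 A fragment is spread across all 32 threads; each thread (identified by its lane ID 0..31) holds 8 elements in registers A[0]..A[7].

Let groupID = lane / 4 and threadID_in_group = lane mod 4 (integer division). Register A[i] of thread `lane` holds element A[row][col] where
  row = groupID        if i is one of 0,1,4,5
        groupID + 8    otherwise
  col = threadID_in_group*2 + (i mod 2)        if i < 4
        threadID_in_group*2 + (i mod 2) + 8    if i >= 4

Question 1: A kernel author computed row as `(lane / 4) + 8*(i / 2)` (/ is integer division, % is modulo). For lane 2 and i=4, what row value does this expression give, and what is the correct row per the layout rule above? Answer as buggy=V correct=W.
`(lane / 4) + 8*(i / 2)`[2,4]⇒16
2: gr=0,th=2
[4] (0+0,2*2+0+8) = (0,12)
row: 16 vs 0

buggy=16 correct=0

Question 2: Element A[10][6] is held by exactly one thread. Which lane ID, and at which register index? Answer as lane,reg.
r:10=>grp=2,rB=1  c:6=>cB=0,tig=3,lo=0
L=2*4+3=11  i=0*4+1*2+0=2

11,2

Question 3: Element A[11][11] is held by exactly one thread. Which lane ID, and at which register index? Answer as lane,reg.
13,7

r:11=>grp=3,rB=1  c:11=>cB=1,tig=1,lo=1
L=3*4+1=13  i=1*4+1*2+1=7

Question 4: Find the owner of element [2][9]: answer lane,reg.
8,5

r=2→G=2,rhi=0  c=9→chi=1,T=0,p=1
L=2*4+0=8  i=1*4+0*2+1=5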